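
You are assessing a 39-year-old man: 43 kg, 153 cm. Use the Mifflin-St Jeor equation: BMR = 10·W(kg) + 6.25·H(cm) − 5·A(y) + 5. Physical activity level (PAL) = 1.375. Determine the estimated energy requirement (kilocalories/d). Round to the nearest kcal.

1645 kilocalories/d

Mifflin-St Jeor (male): BMR = 10(43) + 6.25(153) − 5(39) + 5 = 430 + 956.25 − 195 + 5 = 1196.25 kcal/day.
TEE = BMR × activity factor = 1196.25 × 1.375 = 1644.8438 kcal/day.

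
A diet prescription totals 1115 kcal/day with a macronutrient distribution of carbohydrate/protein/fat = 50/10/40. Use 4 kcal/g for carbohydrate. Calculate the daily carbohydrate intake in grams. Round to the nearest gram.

139 g/day

Carbohydrate energy = 50% × 1115 = 557.5 kcal.
At 4 kcal/g: 557.5 ÷ 4 = 139.375 g.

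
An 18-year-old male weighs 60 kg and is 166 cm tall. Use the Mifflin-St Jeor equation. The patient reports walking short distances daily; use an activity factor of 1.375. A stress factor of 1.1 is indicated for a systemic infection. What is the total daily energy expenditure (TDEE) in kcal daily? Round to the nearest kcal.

Mifflin-St Jeor (male): BMR = 10(60) + 6.25(166) − 5(18) + 5 = 600 + 1037.5 − 90 + 5 = 1552.5 kcal/day.
TEE = BMR × activity factor = 1552.5 × 1.375 = 2134.6875 kcal/day.
Apply stress factor: 2134.6875 × 1.1 = 2348.1563 kcal/day.

2348 kcal daily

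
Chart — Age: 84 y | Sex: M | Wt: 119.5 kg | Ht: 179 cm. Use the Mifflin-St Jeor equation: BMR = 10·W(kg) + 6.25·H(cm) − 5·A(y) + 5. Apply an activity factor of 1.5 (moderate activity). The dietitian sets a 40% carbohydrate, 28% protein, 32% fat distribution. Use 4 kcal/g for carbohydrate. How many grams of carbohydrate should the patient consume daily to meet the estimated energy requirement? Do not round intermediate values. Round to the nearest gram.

Mifflin-St Jeor (male): BMR = 10(119.5) + 6.25(179) − 5(84) + 5 = 1195 + 1118.75 − 420 + 5 = 1898.75 kcal/day.
TEE = 1898.75 × 1.5 = 2848.125 kcal/day.
Carbohydrate energy = 40% × 2848.125 = 1139.25 kcal.
Carbohydrate = 1139.25 ÷ 4 kcal/g = 284.8125 g.

285 g/day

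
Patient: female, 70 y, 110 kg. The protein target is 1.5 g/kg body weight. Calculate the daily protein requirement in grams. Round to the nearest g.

165 g/day

Protein = 1.5 g/kg × 110 kg = 165 g/day.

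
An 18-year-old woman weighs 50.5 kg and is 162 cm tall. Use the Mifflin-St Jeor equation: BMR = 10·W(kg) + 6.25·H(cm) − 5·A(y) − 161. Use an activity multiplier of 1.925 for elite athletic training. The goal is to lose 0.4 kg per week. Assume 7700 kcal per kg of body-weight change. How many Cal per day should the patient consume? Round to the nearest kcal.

1998 Cal per day

Mifflin-St Jeor (female): BMR = 10(50.5) + 6.25(162) − 5(18) − 161 = 505 + 1012.5 − 90 − 161 = 1266.5 kcal/day.
TEE = 1266.5 × 1.925 = 2438.0125 kcal/day.
Required daily deficit = 0.4 × 7700 ÷ 7 = 440 kcal/day.
Target intake = 2438.0125 − 440 = 1998.0125 kcal/day.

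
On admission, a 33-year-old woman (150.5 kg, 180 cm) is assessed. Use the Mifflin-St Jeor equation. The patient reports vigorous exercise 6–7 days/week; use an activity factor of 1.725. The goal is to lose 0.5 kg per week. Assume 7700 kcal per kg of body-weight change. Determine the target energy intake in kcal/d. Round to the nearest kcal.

Mifflin-St Jeor (female): BMR = 10(150.5) + 6.25(180) − 5(33) − 161 = 1505 + 1125 − 165 − 161 = 2304 kcal/day.
TEE = 2304 × 1.725 = 3974.4 kcal/day.
Required daily deficit = 0.5 × 7700 ÷ 7 = 550 kcal/day.
Target intake = 3974.4 − 550 = 3424.4 kcal/day.

3424 kcal/d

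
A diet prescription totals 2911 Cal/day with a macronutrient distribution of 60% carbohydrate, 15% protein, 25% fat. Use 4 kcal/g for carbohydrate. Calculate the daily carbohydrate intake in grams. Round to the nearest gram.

437 g/day

Carbohydrate energy = 60% × 2911 = 1746.6 kcal.
At 4 kcal/g: 1746.6 ÷ 4 = 436.65 g.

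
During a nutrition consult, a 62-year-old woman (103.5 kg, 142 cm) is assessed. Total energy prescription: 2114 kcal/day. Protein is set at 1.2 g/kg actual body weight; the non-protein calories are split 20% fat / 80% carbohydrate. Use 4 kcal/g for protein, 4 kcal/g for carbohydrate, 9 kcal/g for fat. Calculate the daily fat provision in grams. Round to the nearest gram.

36 g/day

Protein = 1.2 × 103.5 = 124.2 g → 124.2 × 4 = 496.8 kcal.
Non-protein calories = 2114 − 496.8 = 1617.2 kcal.
Fat: 20% × 1617.2 = 323.44 kcal; carbohydrate: 1293.76 kcal.
Fat: 323.44 kcal ÷ 9 kcal/g = 35.9378 g.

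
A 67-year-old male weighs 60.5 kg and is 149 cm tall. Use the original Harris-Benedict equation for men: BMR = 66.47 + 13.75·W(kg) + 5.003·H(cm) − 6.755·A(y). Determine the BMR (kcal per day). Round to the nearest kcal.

1191 kcal per day

Harris-Benedict: BMR = 66.47 + 13.75(60.5) + 5.003(149) − 6.755(67) = 1191.207 kcal/day.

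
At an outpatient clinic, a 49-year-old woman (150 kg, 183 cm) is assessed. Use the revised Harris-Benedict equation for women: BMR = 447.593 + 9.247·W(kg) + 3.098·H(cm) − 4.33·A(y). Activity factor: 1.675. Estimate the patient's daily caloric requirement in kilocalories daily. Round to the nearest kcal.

Harris-Benedict: BMR = 447.593 + 9.247(150) + 3.098(183) − 4.33(49) = 2189.407 kcal/day.
TEE = BMR × activity factor = 2189.407 × 1.675 = 3667.2567 kcal/day.

3667 kilocalories daily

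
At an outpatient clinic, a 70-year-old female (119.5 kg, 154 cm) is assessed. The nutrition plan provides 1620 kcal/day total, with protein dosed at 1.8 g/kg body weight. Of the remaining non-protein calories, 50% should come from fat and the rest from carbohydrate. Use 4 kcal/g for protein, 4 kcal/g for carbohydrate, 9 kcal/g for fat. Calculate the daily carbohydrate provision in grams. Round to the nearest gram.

Protein = 1.8 × 119.5 = 215.1 g → 215.1 × 4 = 860.4 kcal.
Non-protein calories = 1620 − 860.4 = 759.6 kcal.
Fat: 50% × 759.6 = 379.8 kcal; carbohydrate: 379.8 kcal.
Carbohydrate: 379.8 kcal ÷ 4 kcal/g = 94.95 g.

95 g/day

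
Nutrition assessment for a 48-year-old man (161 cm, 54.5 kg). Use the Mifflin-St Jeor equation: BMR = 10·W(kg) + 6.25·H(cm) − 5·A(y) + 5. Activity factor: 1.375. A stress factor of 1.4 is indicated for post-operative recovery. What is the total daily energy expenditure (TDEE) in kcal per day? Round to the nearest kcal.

2534 kcal per day

Mifflin-St Jeor (male): BMR = 10(54.5) + 6.25(161) − 5(48) + 5 = 545 + 1006.25 − 240 + 5 = 1316.25 kcal/day.
TEE = BMR × activity factor = 1316.25 × 1.375 = 1809.8438 kcal/day.
Apply stress factor: 1809.8438 × 1.4 = 2533.7813 kcal/day.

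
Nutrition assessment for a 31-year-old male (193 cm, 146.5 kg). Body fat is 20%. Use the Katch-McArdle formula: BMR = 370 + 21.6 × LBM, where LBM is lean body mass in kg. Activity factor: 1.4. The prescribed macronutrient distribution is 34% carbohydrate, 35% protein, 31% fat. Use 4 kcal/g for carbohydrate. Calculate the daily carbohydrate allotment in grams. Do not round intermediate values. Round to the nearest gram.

345 g/day

LBM = 146.5 × (1 − 0.2) = 117.2 kg. Katch-McArdle: BMR = 370 + 21.6 × 117.2 = 2901.52 kcal/day.
TEE = 2901.52 × 1.4 = 4062.128 kcal/day.
Carbohydrate energy = 34% × 4062.128 = 1381.1235 kcal.
Carbohydrate = 1381.1235 ÷ 4 kcal/g = 345.2809 g.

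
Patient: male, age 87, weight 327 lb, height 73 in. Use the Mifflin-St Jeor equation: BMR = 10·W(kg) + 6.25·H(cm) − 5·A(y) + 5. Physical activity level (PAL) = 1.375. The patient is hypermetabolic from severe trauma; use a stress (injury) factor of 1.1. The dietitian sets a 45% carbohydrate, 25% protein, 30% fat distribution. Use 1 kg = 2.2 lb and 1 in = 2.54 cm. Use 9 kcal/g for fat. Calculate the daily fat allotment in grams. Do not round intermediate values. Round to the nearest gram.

Convert to metric: weight = 327 ÷ 2.2 = 148.6364 kg; height = 73 × 2.54 = 185.42 cm.
Mifflin-St Jeor (male): BMR = 10(148.6364) + 6.25(185.42) − 5(87) + 5 = 1486.3636 + 1158.875 − 435 + 5 = 2215.2386 kcal/day.
TEE = 2215.2386 × 1.375 = 3045.9531 kcal/day.
With stress factor 1.1: 3045.9531 × 1.1 = 3350.5484 kcal/day.
Fat energy = 30% × 3350.5484 = 1005.1645 kcal.
Fat = 1005.1645 ÷ 9 kcal/g = 111.6849 g.

112 g/day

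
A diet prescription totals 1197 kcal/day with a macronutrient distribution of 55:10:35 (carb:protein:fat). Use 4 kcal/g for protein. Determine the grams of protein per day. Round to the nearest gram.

Protein energy = 10% × 1197 = 119.7 kcal.
At 4 kcal/g: 119.7 ÷ 4 = 29.925 g.

30 g/day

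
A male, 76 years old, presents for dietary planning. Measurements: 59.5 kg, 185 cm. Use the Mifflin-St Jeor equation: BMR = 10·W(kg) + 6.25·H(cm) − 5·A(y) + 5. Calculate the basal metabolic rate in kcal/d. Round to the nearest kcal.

Mifflin-St Jeor (male): BMR = 10(59.5) + 6.25(185) − 5(76) + 5 = 595 + 1156.25 − 380 + 5 = 1376.25 kcal/day.

1376 kcal/d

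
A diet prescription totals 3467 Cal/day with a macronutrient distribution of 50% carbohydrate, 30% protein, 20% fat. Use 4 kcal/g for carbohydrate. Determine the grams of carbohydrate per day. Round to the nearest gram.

Carbohydrate energy = 50% × 3467 = 1733.5 kcal.
At 4 kcal/g: 1733.5 ÷ 4 = 433.375 g.

433 g/day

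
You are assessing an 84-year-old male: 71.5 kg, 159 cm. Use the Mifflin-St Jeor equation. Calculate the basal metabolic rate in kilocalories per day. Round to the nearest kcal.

1294 kilocalories per day

Mifflin-St Jeor (male): BMR = 10(71.5) + 6.25(159) − 5(84) + 5 = 715 + 993.75 − 420 + 5 = 1293.75 kcal/day.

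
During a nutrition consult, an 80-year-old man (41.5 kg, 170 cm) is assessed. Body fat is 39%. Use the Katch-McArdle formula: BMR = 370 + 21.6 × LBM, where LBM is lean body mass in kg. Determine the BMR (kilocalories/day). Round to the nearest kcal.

917 kilocalories/day

LBM = 41.5 × (1 − 0.39) = 25.315 kg. Katch-McArdle: BMR = 370 + 21.6 × 25.315 = 916.804 kcal/day.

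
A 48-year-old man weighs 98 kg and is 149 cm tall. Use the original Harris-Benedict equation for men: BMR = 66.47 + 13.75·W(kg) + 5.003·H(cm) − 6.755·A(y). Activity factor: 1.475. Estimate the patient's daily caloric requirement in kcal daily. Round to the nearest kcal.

Harris-Benedict: BMR = 66.47 + 13.75(98) + 5.003(149) − 6.755(48) = 1835.177 kcal/day.
TEE = BMR × activity factor = 1835.177 × 1.475 = 2706.8861 kcal/day.

2707 kcal daily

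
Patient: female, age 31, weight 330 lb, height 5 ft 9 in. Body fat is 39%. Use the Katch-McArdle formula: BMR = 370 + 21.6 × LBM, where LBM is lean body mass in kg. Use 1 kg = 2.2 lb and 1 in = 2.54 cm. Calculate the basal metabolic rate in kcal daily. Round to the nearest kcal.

Convert to metric: weight = 330 ÷ 2.2 = 150 kg; height = (5×12 + 9) × 2.54 = 69 × 2.54 = 175.26 cm.
LBM = 150 × (1 − 0.39) = 91.5 kg. Katch-McArdle: BMR = 370 + 21.6 × 91.5 = 2346.4 kcal/day.

2346 kcal daily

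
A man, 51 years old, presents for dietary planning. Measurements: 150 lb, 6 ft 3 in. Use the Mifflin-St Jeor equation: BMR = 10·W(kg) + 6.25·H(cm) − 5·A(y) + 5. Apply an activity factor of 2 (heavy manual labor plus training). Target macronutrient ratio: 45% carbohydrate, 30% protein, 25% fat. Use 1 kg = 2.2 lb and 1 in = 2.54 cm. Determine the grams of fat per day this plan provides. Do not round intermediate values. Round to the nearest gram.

Convert to metric: weight = 150 ÷ 2.2 = 68.1818 kg; height = (6×12 + 3) × 2.54 = 75 × 2.54 = 190.5 cm.
Mifflin-St Jeor (male): BMR = 10(68.1818) + 6.25(190.5) − 5(51) + 5 = 681.8182 + 1190.625 − 255 + 5 = 1622.4432 kcal/day.
TEE = 1622.4432 × 2 = 3244.8864 kcal/day.
Fat energy = 25% × 3244.8864 = 811.2216 kcal.
Fat = 811.2216 ÷ 9 kcal/g = 90.1357 g.

90 g/day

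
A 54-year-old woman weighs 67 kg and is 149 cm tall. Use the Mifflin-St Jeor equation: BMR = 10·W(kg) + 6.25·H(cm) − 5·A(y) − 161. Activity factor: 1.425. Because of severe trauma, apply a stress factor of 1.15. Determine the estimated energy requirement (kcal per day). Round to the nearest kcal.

1918 kcal per day

Mifflin-St Jeor (female): BMR = 10(67) + 6.25(149) − 5(54) − 161 = 670 + 931.25 − 270 − 161 = 1170.25 kcal/day.
TEE = BMR × activity factor = 1170.25 × 1.425 = 1667.6063 kcal/day.
Apply stress factor: 1667.6063 × 1.15 = 1917.7472 kcal/day.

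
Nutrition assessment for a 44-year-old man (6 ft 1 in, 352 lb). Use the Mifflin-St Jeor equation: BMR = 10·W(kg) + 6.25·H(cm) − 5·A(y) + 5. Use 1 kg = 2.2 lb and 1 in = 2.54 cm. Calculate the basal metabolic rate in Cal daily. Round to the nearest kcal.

2544 Cal daily

Convert to metric: weight = 352 ÷ 2.2 = 160 kg; height = (6×12 + 1) × 2.54 = 73 × 2.54 = 185.42 cm.
Mifflin-St Jeor (male): BMR = 10(160) + 6.25(185.42) − 5(44) + 5 = 1600 + 1158.875 − 220 + 5 = 2543.875 kcal/day.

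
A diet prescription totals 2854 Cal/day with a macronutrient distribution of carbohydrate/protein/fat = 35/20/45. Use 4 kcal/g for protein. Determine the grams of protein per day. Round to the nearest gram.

Protein energy = 20% × 2854 = 570.8 kcal.
At 4 kcal/g: 570.8 ÷ 4 = 142.7 g.

143 g/day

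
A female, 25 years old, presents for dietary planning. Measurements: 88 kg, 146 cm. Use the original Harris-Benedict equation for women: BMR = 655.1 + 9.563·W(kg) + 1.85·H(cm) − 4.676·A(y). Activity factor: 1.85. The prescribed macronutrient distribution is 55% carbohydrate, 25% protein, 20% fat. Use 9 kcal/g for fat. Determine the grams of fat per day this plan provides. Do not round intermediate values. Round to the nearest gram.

68 g/day

Harris-Benedict: BMR = 655.1 + 9.563(88) + 1.85(146) − 4.676(25) = 1649.844 kcal/day.
TEE = 1649.844 × 1.85 = 3052.2114 kcal/day.
Fat energy = 20% × 3052.2114 = 610.4423 kcal.
Fat = 610.4423 ÷ 9 kcal/g = 67.8269 g.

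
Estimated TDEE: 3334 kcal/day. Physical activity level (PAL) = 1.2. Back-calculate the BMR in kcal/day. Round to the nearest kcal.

2778 kcal/day

BMR = TEE ÷ activity factor = 3334 ÷ 1.2 = 2778.3333 kcal/day.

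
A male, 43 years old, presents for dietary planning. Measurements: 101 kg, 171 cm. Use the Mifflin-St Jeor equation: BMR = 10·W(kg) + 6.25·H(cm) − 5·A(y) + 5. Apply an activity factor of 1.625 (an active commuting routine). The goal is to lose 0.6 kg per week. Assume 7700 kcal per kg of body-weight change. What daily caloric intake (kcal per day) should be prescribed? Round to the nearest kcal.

2377 kcal per day

Mifflin-St Jeor (male): BMR = 10(101) + 6.25(171) − 5(43) + 5 = 1010 + 1068.75 − 215 + 5 = 1868.75 kcal/day.
TEE = 1868.75 × 1.625 = 3036.7188 kcal/day.
Required daily deficit = 0.6 × 7700 ÷ 7 = 660 kcal/day.
Target intake = 3036.7188 − 660 = 2376.7188 kcal/day.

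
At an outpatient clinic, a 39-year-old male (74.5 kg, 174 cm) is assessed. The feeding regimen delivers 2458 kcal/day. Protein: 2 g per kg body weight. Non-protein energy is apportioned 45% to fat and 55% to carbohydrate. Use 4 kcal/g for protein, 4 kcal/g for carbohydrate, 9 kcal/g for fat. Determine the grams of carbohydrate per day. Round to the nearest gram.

Protein = 2 × 74.5 = 149 g → 149 × 4 = 596 kcal.
Non-protein calories = 2458 − 596 = 1862 kcal.
Fat: 45% × 1862 = 837.9 kcal; carbohydrate: 1024.1 kcal.
Carbohydrate: 1024.1 kcal ÷ 4 kcal/g = 256.025 g.

256 g/day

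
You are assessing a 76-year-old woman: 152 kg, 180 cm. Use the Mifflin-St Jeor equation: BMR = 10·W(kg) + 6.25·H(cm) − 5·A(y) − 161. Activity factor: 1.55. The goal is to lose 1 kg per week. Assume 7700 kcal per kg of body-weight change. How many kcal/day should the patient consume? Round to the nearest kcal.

2161 kcal/day

Mifflin-St Jeor (female): BMR = 10(152) + 6.25(180) − 5(76) − 161 = 1520 + 1125 − 380 − 161 = 2104 kcal/day.
TEE = 2104 × 1.55 = 3261.2 kcal/day.
Required daily deficit = 1 × 7700 ÷ 7 = 1100 kcal/day.
Target intake = 3261.2 − 1100 = 2161.2 kcal/day.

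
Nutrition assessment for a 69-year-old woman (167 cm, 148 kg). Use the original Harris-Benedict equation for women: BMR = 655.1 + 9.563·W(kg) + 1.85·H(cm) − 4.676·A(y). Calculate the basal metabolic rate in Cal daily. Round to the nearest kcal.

2057 Cal daily

Harris-Benedict: BMR = 655.1 + 9.563(148) + 1.85(167) − 4.676(69) = 2056.73 kcal/day.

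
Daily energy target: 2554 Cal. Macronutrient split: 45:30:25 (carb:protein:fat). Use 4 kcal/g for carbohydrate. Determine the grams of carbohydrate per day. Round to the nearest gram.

287 g/day

Carbohydrate energy = 45% × 2554 = 1149.3 kcal.
At 4 kcal/g: 1149.3 ÷ 4 = 287.325 g.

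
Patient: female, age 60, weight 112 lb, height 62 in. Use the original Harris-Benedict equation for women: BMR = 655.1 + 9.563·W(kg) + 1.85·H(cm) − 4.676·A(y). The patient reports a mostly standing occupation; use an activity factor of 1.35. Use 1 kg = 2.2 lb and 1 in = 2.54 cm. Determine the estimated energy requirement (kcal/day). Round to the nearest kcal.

1556 kcal/day

Convert to metric: weight = 112 ÷ 2.2 = 50.9091 kg; height = 62 × 2.54 = 157.48 cm.
Harris-Benedict: BMR = 655.1 + 9.563(50.9091) + 1.85(157.48) − 4.676(60) = 1152.7216 kcal/day.
TEE = BMR × activity factor = 1152.7216 × 1.35 = 1556.1742 kcal/day.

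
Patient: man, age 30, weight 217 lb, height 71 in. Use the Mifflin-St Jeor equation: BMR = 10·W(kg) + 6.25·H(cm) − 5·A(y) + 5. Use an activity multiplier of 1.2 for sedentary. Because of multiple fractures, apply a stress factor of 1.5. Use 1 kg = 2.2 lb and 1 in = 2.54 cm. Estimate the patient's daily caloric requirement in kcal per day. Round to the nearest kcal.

3543 kcal per day

Convert to metric: weight = 217 ÷ 2.2 = 98.6364 kg; height = 71 × 2.54 = 180.34 cm.
Mifflin-St Jeor (male): BMR = 10(98.6364) + 6.25(180.34) − 5(30) + 5 = 986.3636 + 1127.125 − 150 + 5 = 1968.4886 kcal/day.
TEE = BMR × activity factor = 1968.4886 × 1.2 = 2362.1864 kcal/day.
Apply stress factor: 2362.1864 × 1.5 = 3543.2795 kcal/day.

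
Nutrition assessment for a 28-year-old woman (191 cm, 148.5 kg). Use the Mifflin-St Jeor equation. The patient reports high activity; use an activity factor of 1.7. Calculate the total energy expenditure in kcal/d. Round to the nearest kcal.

4042 kcal/d

Mifflin-St Jeor (female): BMR = 10(148.5) + 6.25(191) − 5(28) − 161 = 1485 + 1193.75 − 140 − 161 = 2377.75 kcal/day.
TEE = BMR × activity factor = 2377.75 × 1.7 = 4042.175 kcal/day.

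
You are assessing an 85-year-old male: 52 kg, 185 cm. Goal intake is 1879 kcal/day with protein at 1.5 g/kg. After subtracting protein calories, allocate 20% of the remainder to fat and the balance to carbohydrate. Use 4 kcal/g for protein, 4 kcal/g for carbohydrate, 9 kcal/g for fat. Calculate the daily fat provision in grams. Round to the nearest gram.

35 g/day

Protein = 1.5 × 52 = 78 g → 78 × 4 = 312 kcal.
Non-protein calories = 1879 − 312 = 1567 kcal.
Fat: 20% × 1567 = 313.4 kcal; carbohydrate: 1253.6 kcal.
Fat: 313.4 kcal ÷ 9 kcal/g = 34.8222 g.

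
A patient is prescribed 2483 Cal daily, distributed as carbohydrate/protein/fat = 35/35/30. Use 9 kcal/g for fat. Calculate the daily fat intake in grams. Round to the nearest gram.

83 g/day

Fat energy = 30% × 2483 = 744.9 kcal.
At 9 kcal/g: 744.9 ÷ 9 = 82.7667 g.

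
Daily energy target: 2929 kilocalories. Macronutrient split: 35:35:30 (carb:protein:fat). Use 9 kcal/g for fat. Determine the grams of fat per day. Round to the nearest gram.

Fat energy = 30% × 2929 = 878.7 kcal.
At 9 kcal/g: 878.7 ÷ 9 = 97.6333 g.

98 g/day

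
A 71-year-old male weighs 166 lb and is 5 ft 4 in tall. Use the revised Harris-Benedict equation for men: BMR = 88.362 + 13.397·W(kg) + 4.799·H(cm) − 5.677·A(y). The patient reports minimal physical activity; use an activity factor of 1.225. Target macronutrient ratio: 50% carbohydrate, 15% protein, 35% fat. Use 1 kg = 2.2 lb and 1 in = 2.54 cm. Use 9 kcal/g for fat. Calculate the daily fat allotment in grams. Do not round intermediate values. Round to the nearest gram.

70 g/day

Convert to metric: weight = 166 ÷ 2.2 = 75.4545 kg; height = (5×12 + 4) × 2.54 = 64 × 2.54 = 162.56 cm.
Harris-Benedict: BMR = 88.362 + 13.397(75.4545) + 4.799(162.56) − 5.677(71) = 1476.285 kcal/day.
TEE = 1476.285 × 1.225 = 1808.4491 kcal/day.
Fat energy = 35% × 1808.4491 = 632.9572 kcal.
Fat = 632.9572 ÷ 9 kcal/g = 70.3286 g.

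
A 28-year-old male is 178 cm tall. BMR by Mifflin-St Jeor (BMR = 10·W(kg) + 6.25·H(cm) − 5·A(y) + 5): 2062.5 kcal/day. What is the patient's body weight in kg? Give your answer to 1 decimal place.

2062.5 = 10·W + 6.25(178) − 5(28) + 5
10·W = 2062.5 − 977.5 = 1085, so W = 108.5 kg.

108.5 kg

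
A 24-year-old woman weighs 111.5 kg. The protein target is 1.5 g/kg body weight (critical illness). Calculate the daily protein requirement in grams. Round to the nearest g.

167 g/day

Protein = 1.5 g/kg × 111.5 kg = 167.25 g/day.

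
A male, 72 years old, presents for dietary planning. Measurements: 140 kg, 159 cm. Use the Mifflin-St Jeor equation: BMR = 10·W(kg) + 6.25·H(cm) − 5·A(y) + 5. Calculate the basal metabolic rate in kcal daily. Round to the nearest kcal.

2039 kcal daily

Mifflin-St Jeor (male): BMR = 10(140) + 6.25(159) − 5(72) + 5 = 1400 + 993.75 − 360 + 5 = 2038.75 kcal/day.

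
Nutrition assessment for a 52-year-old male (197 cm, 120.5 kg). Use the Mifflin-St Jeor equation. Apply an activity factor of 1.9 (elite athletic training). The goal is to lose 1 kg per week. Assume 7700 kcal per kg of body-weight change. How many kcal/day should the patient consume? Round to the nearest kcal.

Mifflin-St Jeor (male): BMR = 10(120.5) + 6.25(197) − 5(52) + 5 = 1205 + 1231.25 − 260 + 5 = 2181.25 kcal/day.
TEE = 2181.25 × 1.9 = 4144.375 kcal/day.
Required daily deficit = 1 × 7700 ÷ 7 = 1100 kcal/day.
Target intake = 4144.375 − 1100 = 3044.375 kcal/day.

3044 kcal/day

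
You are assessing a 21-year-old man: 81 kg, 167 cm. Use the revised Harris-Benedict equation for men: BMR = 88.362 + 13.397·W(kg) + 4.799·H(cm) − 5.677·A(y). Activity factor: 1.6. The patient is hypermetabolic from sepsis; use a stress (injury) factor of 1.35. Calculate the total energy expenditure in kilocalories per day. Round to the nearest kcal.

4008 kilocalories per day

Harris-Benedict: BMR = 88.362 + 13.397(81) + 4.799(167) − 5.677(21) = 1855.735 kcal/day.
TEE = BMR × activity factor = 1855.735 × 1.6 = 2969.176 kcal/day.
Apply stress factor: 2969.176 × 1.35 = 4008.3876 kcal/day.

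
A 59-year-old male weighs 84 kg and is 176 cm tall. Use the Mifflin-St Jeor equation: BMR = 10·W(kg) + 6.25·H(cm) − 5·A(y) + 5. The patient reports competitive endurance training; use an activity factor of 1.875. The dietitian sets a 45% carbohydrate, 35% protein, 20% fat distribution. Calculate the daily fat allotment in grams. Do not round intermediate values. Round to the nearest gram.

Mifflin-St Jeor (male): BMR = 10(84) + 6.25(176) − 5(59) + 5 = 840 + 1100 − 295 + 5 = 1650 kcal/day.
TEE = 1650 × 1.875 = 3093.75 kcal/day.
Fat energy = 20% × 3093.75 = 618.75 kcal.
Fat = 618.75 ÷ 9 kcal/g = 68.75 g.

69 g/day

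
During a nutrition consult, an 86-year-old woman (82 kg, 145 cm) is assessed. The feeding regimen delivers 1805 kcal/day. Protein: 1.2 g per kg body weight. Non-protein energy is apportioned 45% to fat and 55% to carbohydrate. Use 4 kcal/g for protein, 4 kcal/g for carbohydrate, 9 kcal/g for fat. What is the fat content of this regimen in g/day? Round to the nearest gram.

71 g/day

Protein = 1.2 × 82 = 98.4 g → 98.4 × 4 = 393.6 kcal.
Non-protein calories = 1805 − 393.6 = 1411.4 kcal.
Fat: 45% × 1411.4 = 635.13 kcal; carbohydrate: 776.27 kcal.
Fat: 635.13 kcal ÷ 9 kcal/g = 70.57 g.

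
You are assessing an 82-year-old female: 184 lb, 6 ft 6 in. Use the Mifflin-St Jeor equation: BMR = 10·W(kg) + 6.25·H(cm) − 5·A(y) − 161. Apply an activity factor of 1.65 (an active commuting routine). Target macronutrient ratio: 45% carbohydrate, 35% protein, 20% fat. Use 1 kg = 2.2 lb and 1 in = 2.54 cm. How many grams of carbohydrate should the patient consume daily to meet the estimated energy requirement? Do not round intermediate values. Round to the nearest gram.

Convert to metric: weight = 184 ÷ 2.2 = 83.6364 kg; height = (6×12 + 6) × 2.54 = 78 × 2.54 = 198.12 cm.
Mifflin-St Jeor (female): BMR = 10(83.6364) + 6.25(198.12) − 5(82) − 161 = 836.3636 + 1238.25 − 410 − 161 = 1503.6136 kcal/day.
TEE = 1503.6136 × 1.65 = 2480.9625 kcal/day.
Carbohydrate energy = 45% × 2480.9625 = 1116.4331 kcal.
Carbohydrate = 1116.4331 ÷ 4 kcal/g = 279.1083 g.

279 g/day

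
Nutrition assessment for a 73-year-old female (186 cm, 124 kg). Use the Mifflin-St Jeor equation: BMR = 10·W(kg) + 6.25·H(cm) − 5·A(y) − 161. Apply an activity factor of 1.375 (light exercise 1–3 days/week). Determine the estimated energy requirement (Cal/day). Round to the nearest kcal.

Mifflin-St Jeor (female): BMR = 10(124) + 6.25(186) − 5(73) − 161 = 1240 + 1162.5 − 365 − 161 = 1876.5 kcal/day.
TEE = BMR × activity factor = 1876.5 × 1.375 = 2580.1875 kcal/day.

2580 Cal/day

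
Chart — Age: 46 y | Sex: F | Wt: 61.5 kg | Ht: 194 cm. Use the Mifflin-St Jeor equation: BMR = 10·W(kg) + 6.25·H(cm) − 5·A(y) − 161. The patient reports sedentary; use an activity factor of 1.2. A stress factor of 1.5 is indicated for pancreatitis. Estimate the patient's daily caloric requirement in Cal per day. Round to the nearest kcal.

Mifflin-St Jeor (female): BMR = 10(61.5) + 6.25(194) − 5(46) − 161 = 615 + 1212.5 − 230 − 161 = 1436.5 kcal/day.
TEE = BMR × activity factor = 1436.5 × 1.2 = 1723.8 kcal/day.
Apply stress factor: 1723.8 × 1.5 = 2585.7 kcal/day.

2586 Cal per day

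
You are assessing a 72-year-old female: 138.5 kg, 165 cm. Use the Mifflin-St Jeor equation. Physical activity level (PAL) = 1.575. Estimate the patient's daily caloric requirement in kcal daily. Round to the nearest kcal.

Mifflin-St Jeor (female): BMR = 10(138.5) + 6.25(165) − 5(72) − 161 = 1385 + 1031.25 − 360 − 161 = 1895.25 kcal/day.
TEE = BMR × activity factor = 1895.25 × 1.575 = 2985.0188 kcal/day.

2985 kcal daily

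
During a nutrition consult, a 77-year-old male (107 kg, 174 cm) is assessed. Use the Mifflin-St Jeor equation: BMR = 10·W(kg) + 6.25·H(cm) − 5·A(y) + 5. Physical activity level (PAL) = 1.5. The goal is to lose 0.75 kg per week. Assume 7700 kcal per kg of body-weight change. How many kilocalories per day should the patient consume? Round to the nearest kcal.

1841 kilocalories per day

Mifflin-St Jeor (male): BMR = 10(107) + 6.25(174) − 5(77) + 5 = 1070 + 1087.5 − 385 + 5 = 1777.5 kcal/day.
TEE = 1777.5 × 1.5 = 2666.25 kcal/day.
Required daily deficit = 0.75 × 7700 ÷ 7 = 825 kcal/day.
Target intake = 2666.25 − 825 = 1841.25 kcal/day.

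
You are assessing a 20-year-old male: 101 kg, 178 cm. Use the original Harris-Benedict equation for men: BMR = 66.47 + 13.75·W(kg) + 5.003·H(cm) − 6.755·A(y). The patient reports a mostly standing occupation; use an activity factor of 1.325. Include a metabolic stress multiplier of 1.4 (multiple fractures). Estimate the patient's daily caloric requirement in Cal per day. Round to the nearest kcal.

4101 Cal per day

Harris-Benedict: BMR = 66.47 + 13.75(101) + 5.003(178) − 6.755(20) = 2210.654 kcal/day.
TEE = BMR × activity factor = 2210.654 × 1.325 = 2929.1166 kcal/day.
Apply stress factor: 2929.1166 × 1.4 = 4100.7632 kcal/day.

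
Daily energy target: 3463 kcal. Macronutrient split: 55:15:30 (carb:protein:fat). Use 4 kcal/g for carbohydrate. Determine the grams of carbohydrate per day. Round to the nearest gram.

Carbohydrate energy = 55% × 3463 = 1904.65 kcal.
At 4 kcal/g: 1904.65 ÷ 4 = 476.1625 g.

476 g/day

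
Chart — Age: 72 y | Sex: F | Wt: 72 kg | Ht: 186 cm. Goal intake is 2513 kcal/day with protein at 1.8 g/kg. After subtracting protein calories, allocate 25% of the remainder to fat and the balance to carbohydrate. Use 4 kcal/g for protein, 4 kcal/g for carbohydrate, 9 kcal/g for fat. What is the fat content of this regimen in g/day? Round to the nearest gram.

Protein = 1.8 × 72 = 129.6 g → 129.6 × 4 = 518.4 kcal.
Non-protein calories = 2513 − 518.4 = 1994.6 kcal.
Fat: 25% × 1994.6 = 498.65 kcal; carbohydrate: 1495.95 kcal.
Fat: 498.65 kcal ÷ 9 kcal/g = 55.4056 g.

55 g/day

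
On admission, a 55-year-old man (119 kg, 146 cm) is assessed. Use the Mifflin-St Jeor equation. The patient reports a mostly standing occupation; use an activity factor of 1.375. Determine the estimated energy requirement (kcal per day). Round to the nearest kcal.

2520 kcal per day

Mifflin-St Jeor (male): BMR = 10(119) + 6.25(146) − 5(55) + 5 = 1190 + 912.5 − 275 + 5 = 1832.5 kcal/day.
TEE = BMR × activity factor = 1832.5 × 1.375 = 2519.6875 kcal/day.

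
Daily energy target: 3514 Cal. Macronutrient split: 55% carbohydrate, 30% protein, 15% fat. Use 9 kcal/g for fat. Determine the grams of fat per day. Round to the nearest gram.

Fat energy = 15% × 3514 = 527.1 kcal.
At 9 kcal/g: 527.1 ÷ 9 = 58.5667 g.

59 g/day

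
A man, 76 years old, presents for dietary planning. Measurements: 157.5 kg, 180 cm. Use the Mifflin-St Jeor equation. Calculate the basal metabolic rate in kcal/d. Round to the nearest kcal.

Mifflin-St Jeor (male): BMR = 10(157.5) + 6.25(180) − 5(76) + 5 = 1575 + 1125 − 380 + 5 = 2325 kcal/day.

2325 kcal/d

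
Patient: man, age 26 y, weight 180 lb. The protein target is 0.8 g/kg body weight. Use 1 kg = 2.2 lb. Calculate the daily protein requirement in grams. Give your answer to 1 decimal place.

65.5 g/day

Weight in kg = 180 ÷ 2.2 = 81.8182 kg.
Protein = 0.8 g/kg × 81.8182 kg = 65.4545 g/day.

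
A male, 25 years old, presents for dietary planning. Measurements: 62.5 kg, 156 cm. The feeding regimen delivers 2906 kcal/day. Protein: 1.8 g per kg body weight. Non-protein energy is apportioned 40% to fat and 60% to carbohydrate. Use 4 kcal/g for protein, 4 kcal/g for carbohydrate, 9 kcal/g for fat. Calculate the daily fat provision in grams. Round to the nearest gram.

Protein = 1.8 × 62.5 = 112.5 g → 112.5 × 4 = 450 kcal.
Non-protein calories = 2906 − 450 = 2456 kcal.
Fat: 40% × 2456 = 982.4 kcal; carbohydrate: 1473.6 kcal.
Fat: 982.4 kcal ÷ 9 kcal/g = 109.1556 g.

109 g/day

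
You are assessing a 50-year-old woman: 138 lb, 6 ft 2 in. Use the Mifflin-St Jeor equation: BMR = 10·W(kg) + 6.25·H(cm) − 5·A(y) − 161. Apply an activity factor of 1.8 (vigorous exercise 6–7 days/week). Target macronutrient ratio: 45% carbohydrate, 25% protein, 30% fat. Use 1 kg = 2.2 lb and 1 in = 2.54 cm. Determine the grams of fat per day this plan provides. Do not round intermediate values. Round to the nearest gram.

83 g/day

Convert to metric: weight = 138 ÷ 2.2 = 62.7273 kg; height = (6×12 + 2) × 2.54 = 74 × 2.54 = 187.96 cm.
Mifflin-St Jeor (female): BMR = 10(62.7273) + 6.25(187.96) − 5(50) − 161 = 627.2727 + 1174.75 − 250 − 161 = 1391.0227 kcal/day.
TEE = 1391.0227 × 1.8 = 2503.8409 kcal/day.
Fat energy = 30% × 2503.8409 = 751.1523 kcal.
Fat = 751.1523 ÷ 9 kcal/g = 83.4614 g.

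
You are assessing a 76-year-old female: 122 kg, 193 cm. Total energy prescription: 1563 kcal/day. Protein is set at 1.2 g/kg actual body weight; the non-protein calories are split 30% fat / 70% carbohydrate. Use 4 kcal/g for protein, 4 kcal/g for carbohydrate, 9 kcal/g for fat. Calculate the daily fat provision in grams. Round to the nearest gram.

33 g/day

Protein = 1.2 × 122 = 146.4 g → 146.4 × 4 = 585.6 kcal.
Non-protein calories = 1563 − 585.6 = 977.4 kcal.
Fat: 30% × 977.4 = 293.22 kcal; carbohydrate: 684.18 kcal.
Fat: 293.22 kcal ÷ 9 kcal/g = 32.58 g.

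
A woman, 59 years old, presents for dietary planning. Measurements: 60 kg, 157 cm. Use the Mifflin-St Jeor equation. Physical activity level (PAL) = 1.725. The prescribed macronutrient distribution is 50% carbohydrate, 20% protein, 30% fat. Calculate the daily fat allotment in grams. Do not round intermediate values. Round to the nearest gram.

Mifflin-St Jeor (female): BMR = 10(60) + 6.25(157) − 5(59) − 161 = 600 + 981.25 − 295 − 161 = 1125.25 kcal/day.
TEE = 1125.25 × 1.725 = 1941.0563 kcal/day.
Fat energy = 30% × 1941.0563 = 582.3169 kcal.
Fat = 582.3169 ÷ 9 kcal/g = 64.7019 g.

65 g/day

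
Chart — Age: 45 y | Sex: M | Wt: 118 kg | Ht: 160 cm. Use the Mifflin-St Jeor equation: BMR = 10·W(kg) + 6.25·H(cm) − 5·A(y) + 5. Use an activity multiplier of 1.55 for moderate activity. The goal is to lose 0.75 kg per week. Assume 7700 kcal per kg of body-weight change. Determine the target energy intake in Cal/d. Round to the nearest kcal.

2213 Cal/d

Mifflin-St Jeor (male): BMR = 10(118) + 6.25(160) − 5(45) + 5 = 1180 + 1000 − 225 + 5 = 1960 kcal/day.
TEE = 1960 × 1.55 = 3038 kcal/day.
Required daily deficit = 0.75 × 7700 ÷ 7 = 825 kcal/day.
Target intake = 3038 − 825 = 2213 kcal/day.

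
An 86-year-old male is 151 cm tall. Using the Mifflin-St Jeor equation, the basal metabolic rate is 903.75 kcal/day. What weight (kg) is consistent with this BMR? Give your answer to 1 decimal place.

38.5 kg

903.75 = 10·W + 6.25(151) − 5(86) + 5
10·W = 903.75 − 518.75 = 385, so W = 38.5 kg.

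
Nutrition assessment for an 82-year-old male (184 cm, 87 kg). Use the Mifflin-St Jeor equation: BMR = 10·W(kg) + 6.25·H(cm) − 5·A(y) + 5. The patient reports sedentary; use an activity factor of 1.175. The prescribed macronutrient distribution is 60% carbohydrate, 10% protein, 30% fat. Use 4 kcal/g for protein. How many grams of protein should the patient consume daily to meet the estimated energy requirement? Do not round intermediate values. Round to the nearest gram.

Mifflin-St Jeor (male): BMR = 10(87) + 6.25(184) − 5(82) + 5 = 870 + 1150 − 410 + 5 = 1615 kcal/day.
TEE = 1615 × 1.175 = 1897.625 kcal/day.
Protein energy = 10% × 1897.625 = 189.7625 kcal.
Protein = 189.7625 ÷ 4 kcal/g = 47.4406 g.

47 g/day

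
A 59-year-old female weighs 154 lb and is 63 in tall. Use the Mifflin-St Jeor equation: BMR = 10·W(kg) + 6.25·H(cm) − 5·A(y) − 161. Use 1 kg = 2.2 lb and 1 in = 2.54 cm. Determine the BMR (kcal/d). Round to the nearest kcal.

1244 kcal/d

Convert to metric: weight = 154 ÷ 2.2 = 70 kg; height = 63 × 2.54 = 160.02 cm.
Mifflin-St Jeor (female): BMR = 10(70) + 6.25(160.02) − 5(59) − 161 = 700 + 1000.125 − 295 − 161 = 1244.125 kcal/day.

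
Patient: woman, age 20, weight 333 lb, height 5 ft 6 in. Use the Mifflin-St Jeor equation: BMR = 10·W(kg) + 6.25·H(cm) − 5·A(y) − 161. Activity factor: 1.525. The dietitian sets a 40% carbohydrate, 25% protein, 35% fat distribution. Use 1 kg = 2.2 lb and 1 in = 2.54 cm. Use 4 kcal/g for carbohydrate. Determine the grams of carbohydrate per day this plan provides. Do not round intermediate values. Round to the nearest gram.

Convert to metric: weight = 333 ÷ 2.2 = 151.3636 kg; height = (5×12 + 6) × 2.54 = 66 × 2.54 = 167.64 cm.
Mifflin-St Jeor (female): BMR = 10(151.3636) + 6.25(167.64) − 5(20) − 161 = 1513.6364 + 1047.75 − 100 − 161 = 2300.3864 kcal/day.
TEE = 2300.3864 × 1.525 = 3508.0892 kcal/day.
Carbohydrate energy = 40% × 3508.0892 = 1403.2357 kcal.
Carbohydrate = 1403.2357 ÷ 4 kcal/g = 350.8089 g.

351 g/day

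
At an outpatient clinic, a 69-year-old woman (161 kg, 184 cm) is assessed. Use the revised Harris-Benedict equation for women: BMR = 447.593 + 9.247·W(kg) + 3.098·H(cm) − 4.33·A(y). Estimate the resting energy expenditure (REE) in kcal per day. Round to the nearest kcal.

Harris-Benedict: BMR = 447.593 + 9.247(161) + 3.098(184) − 4.33(69) = 2207.622 kcal/day.

2208 kcal per day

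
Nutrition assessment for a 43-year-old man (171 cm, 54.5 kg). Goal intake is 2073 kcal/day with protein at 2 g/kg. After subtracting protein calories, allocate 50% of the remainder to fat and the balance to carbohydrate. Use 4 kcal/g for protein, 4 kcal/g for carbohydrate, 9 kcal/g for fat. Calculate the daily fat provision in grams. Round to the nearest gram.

91 g/day

Protein = 2 × 54.5 = 109 g → 109 × 4 = 436 kcal.
Non-protein calories = 2073 − 436 = 1637 kcal.
Fat: 50% × 1637 = 818.5 kcal; carbohydrate: 818.5 kcal.
Fat: 818.5 kcal ÷ 9 kcal/g = 90.9444 g.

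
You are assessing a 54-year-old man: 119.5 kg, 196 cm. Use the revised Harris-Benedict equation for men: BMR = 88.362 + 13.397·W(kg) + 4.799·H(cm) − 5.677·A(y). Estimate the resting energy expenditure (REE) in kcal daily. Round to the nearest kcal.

Harris-Benedict: BMR = 88.362 + 13.397(119.5) + 4.799(196) − 5.677(54) = 2323.3495 kcal/day.

2323 kcal daily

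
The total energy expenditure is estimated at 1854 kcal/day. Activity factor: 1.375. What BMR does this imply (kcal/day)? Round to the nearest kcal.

BMR = TEE ÷ activity factor = 1854 ÷ 1.375 = 1348.3636 kcal/day.

1348 kcal/day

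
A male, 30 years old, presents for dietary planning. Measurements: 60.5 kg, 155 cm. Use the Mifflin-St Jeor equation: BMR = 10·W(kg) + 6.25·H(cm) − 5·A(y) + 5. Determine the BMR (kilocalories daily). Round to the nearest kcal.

1429 kilocalories daily

Mifflin-St Jeor (male): BMR = 10(60.5) + 6.25(155) − 5(30) + 5 = 605 + 968.75 − 150 + 5 = 1428.75 kcal/day.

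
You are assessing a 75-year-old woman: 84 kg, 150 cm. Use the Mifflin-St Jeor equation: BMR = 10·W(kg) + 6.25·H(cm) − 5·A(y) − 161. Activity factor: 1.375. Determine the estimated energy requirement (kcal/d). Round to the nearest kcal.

Mifflin-St Jeor (female): BMR = 10(84) + 6.25(150) − 5(75) − 161 = 840 + 937.5 − 375 − 161 = 1241.5 kcal/day.
TEE = BMR × activity factor = 1241.5 × 1.375 = 1707.0625 kcal/day.

1707 kcal/d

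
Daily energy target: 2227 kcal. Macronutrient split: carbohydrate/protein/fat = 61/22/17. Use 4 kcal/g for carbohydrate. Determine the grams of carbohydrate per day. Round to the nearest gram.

Carbohydrate energy = 61% × 2227 = 1358.47 kcal.
At 4 kcal/g: 1358.47 ÷ 4 = 339.6175 g.

340 g/day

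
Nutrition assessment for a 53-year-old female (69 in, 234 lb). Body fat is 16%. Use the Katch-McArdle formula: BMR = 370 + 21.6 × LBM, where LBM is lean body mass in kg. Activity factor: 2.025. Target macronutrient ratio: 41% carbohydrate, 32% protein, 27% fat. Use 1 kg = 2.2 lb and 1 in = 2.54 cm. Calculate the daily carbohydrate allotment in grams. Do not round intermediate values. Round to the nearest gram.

Convert to metric: weight = 234 ÷ 2.2 = 106.3636 kg; height = 69 × 2.54 = 175.26 cm.
LBM = 106.3636 × (1 − 0.16) = 89.3455 kg. Katch-McArdle: BMR = 370 + 21.6 × 89.3455 = 2299.8618 kcal/day.
TEE = 2299.8618 × 2.025 = 4657.2202 kcal/day.
Carbohydrate energy = 41% × 4657.2202 = 1909.4603 kcal.
Carbohydrate = 1909.4603 ÷ 4 kcal/g = 477.3651 g.

477 g/day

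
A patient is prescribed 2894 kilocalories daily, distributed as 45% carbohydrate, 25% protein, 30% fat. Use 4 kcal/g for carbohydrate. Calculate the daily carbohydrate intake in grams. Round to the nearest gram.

Carbohydrate energy = 45% × 2894 = 1302.3 kcal.
At 4 kcal/g: 1302.3 ÷ 4 = 325.575 g.

326 g/day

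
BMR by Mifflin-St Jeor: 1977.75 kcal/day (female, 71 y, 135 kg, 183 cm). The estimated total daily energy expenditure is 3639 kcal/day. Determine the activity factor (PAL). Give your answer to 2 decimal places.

Activity factor = TEE ÷ BMR = 3639 ÷ 1977.75 = 1.84.

1.84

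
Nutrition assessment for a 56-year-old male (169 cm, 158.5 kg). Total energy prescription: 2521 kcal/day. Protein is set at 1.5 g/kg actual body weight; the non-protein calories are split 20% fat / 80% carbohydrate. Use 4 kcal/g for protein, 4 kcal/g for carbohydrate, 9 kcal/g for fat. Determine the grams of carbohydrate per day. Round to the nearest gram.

314 g/day

Protein = 1.5 × 158.5 = 237.75 g → 237.75 × 4 = 951 kcal.
Non-protein calories = 2521 − 951 = 1570 kcal.
Fat: 20% × 1570 = 314 kcal; carbohydrate: 1256 kcal.
Carbohydrate: 1256 kcal ÷ 4 kcal/g = 314 g.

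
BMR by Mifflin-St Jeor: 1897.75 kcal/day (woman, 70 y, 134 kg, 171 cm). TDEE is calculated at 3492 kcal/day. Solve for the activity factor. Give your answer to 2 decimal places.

Activity factor = TEE ÷ BMR = 3492 ÷ 1897.75 = 1.84.

1.84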